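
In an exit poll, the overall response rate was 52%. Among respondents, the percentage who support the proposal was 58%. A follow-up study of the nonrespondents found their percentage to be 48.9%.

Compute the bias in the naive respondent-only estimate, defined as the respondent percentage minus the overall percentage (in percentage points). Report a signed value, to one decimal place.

Nonresponse fraction = 1 − 0.52 = 0.48.
Bias = (nonresponse fraction) × (respondent percentage − nonrespondent percentage)
     = 0.48 × (58 − 48.9) = 0.48 × 9.1 = 4.368.

+4.4 percentage points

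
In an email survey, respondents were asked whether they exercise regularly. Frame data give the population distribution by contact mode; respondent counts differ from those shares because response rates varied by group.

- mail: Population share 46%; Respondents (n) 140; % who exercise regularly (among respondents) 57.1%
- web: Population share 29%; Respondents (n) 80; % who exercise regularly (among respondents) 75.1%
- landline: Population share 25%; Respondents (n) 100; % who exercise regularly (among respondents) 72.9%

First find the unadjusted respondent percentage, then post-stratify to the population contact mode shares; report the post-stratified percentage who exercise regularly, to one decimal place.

Without adjustment, the pooled respondent share is:
  (140/320)×57.1 + (80/320)×75.1 + (100/320)×72.9 = 66.5375%
Post-stratifying to population shares instead:
  0.46×57.1 + 0.29×75.1 + 0.25×72.9 = 66.27%

66.3%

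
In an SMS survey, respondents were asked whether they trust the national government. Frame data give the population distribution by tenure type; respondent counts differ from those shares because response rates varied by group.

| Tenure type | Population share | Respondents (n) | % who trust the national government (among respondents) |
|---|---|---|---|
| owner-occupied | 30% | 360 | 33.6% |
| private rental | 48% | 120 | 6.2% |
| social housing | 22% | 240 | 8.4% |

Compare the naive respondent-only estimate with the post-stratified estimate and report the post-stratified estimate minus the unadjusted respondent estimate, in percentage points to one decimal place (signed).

-5.7 percentage points

Without adjustment, the pooled respondent share is:
  (360/720)×33.6 + (120/720)×6.2 + (240/720)×8.4 = 20.6333%
Reweighting by population tenure type shares:
  0.3×33.6 + 0.48×6.2 + 0.22×8.4 = 14.904%
Difference = 14.904 − 20.6333 = -5.7293 pp.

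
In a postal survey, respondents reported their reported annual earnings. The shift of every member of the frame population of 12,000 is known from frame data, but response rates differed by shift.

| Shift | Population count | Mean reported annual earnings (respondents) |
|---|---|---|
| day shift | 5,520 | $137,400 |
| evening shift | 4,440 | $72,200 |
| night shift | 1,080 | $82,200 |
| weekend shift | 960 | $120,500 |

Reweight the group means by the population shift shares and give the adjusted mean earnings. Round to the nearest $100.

Reweight to the known shift distribution:
  day shift: (5,520/12,000) × 137,400 = 63,204
  evening shift: (4,440/12,000) × 72,200 = 26,714
  night shift: (1,080/12,000) × 82,200 = 7398
  weekend shift: (960/12,000) × 120,500 = 9640
Post-stratified estimate = 106,956 → $107,000.

$107,000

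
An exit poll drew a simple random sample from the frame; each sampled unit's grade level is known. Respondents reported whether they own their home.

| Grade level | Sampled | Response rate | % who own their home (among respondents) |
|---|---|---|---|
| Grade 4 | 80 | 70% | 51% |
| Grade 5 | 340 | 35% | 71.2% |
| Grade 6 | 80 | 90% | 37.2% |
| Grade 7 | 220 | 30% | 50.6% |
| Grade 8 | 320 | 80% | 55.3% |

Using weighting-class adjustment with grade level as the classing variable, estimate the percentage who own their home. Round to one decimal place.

57.8%

Inverse-response-rate weighting restores each class to its sampled count, so class totals weight by n_sampled:
  Grade 4: 80 × 51 = 4080
  Grade 5: 340 × 71.2 = 24,208
  Grade 6: 80 × 37.2 = 2976
  Grade 7: 220 × 50.6 = 11,132
  Grade 8: 320 × 55.3 = 17,696
Adjusted estimate = 60,092 / 1,040 = 57.7808 → 57.8%.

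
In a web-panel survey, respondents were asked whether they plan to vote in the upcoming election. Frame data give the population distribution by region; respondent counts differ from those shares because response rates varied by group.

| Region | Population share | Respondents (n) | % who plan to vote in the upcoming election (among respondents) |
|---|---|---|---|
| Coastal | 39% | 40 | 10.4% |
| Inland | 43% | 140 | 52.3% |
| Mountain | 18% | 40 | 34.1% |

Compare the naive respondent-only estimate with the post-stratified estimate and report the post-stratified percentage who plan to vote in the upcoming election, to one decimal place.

32.7%

Unadjusted (pooled respondent) estimate weights by respondent counts:
  (40/220)×10.4 + (140/220)×52.3 + (40/220)×34.1 = 41.3727%
Reweighting by population region shares:
  0.39×10.4 + 0.43×52.3 + 0.18×34.1 = 32.683%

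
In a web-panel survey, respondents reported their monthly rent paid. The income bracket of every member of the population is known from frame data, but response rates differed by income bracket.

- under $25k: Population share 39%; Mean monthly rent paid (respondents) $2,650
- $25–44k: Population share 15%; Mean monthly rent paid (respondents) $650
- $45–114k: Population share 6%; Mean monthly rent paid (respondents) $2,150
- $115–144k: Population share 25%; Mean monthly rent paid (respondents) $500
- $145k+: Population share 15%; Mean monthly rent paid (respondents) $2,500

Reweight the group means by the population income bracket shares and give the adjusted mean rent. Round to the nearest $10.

Each cell contributes population-share × respondent value:
  under $25k: 0.39 × 2650 = 1033.5
  $25–44k: 0.15 × 650 = 97.5
  $45–114k: 0.06 × 2150 = 129
  $115–144k: 0.25 × 500 = 125
  $145k+: 0.15 × 2500 = 375
Post-stratified estimate = 1760 → $1,760.

$1,760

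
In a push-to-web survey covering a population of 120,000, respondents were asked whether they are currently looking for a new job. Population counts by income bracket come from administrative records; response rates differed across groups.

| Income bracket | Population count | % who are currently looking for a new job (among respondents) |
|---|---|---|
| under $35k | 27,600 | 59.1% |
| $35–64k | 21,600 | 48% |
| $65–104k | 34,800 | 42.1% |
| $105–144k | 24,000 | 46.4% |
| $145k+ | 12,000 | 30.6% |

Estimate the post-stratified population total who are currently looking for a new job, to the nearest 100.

56,100

Each cell contributes its population count × the respondent rate:
  under $35k: 27,600 × 59.1% = 16311.6
  $35–64k: 21,600 × 48% = 10,368
  $65–104k: 34,800 × 42.1% = 14650.8
  $105–144k: 24,000 × 46.4% = 11,136
  $145k+: 12,000 × 30.6% = 3672
Estimated total = 56138.4 → 56,100.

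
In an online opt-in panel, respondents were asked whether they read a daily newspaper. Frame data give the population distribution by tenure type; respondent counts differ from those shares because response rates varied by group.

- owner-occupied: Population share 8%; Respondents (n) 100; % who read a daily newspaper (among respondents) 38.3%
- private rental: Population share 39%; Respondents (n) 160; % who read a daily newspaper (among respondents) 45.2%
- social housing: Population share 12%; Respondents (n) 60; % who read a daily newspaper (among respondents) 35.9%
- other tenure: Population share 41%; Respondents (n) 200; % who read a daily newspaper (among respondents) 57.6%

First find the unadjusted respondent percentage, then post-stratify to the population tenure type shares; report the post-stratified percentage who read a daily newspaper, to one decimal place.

Without adjustment, the pooled respondent share is:
  (100/520)×38.3 + (160/520)×45.2 + (60/520)×35.9 + (200/520)×57.6 = 47.5692%
Post-stratified estimate weights by population shares:
  0.08×38.3 + 0.39×45.2 + 0.12×35.9 + 0.41×57.6 = 48.616%

48.6%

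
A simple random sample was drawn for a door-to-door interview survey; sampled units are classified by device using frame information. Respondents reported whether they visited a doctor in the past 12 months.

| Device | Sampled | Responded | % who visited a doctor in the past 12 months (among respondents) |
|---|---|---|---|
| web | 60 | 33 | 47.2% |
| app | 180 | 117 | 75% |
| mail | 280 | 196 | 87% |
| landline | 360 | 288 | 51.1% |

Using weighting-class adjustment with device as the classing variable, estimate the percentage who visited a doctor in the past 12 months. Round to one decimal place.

Response rates by class: web 33/60 = 55%, app 117/180 = 65%, mail 196/280 = 70%, landline 288/360 = 80%.
Inverse-response-rate weighting restores each class to its sampled count, so class totals weight by n_sampled:
  web: 60 × 47.2 = 2832
  app: 180 × 75 = 13,500
  mail: 280 × 87 = 24,360
  landline: 360 × 51.1 = 18,396
Adjusted estimate = 59,088 / 880 = 67.1455 → 67.1%.

67.1%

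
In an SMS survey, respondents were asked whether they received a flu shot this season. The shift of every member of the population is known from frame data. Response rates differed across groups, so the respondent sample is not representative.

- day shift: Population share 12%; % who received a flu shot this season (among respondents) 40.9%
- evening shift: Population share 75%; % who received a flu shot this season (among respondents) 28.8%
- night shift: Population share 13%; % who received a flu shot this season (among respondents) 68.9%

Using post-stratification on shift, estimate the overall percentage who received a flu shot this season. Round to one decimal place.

35.5%

Weight each group's respondent value by its population share:
  day shift: 0.12 × 40.9 = 4.908
  evening shift: 0.75 × 28.8 = 21.6
  night shift: 0.13 × 68.9 = 8.957
Post-stratified estimate = 35.465 → 35.5%.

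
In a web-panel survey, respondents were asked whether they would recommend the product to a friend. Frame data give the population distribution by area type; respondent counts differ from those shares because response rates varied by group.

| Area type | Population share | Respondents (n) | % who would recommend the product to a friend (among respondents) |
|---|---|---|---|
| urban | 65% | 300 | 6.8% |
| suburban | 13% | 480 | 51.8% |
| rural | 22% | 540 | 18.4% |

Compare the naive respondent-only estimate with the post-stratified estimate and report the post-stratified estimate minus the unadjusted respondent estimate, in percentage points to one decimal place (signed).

-12.7 percentage points

Naive respondent-only estimate (weights = respondent counts):
  (300/1320)×6.8 + (480/1320)×51.8 + (540/1320)×18.4 = 27.9091%
Post-stratifying to population shares instead:
  0.65×6.8 + 0.13×51.8 + 0.22×18.4 = 15.202%
Difference = 15.202 − 27.9091 = -12.7071 pp.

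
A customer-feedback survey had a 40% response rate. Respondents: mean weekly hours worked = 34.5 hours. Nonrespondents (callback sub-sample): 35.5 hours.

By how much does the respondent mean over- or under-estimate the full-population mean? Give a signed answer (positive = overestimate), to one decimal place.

-0.6

Nonresponse fraction = 1 − 0.4 = 0.6.
Bias = (nonresponse fraction) × (respondent mean − nonrespondent mean)
     = 0.6 × (34.5 − 35.5) = 0.6 × -1 = -0.6.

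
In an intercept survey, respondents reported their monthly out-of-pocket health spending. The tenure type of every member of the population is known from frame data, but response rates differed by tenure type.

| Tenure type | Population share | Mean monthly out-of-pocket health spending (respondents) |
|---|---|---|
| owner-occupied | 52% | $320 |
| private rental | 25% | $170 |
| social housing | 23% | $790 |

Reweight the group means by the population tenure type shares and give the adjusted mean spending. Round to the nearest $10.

$390

Reweight to the known tenure type distribution:
  owner-occupied: 0.52 × 320 = 166.4
  private rental: 0.25 × 170 = 42.5
  social housing: 0.23 × 790 = 181.7
Post-stratified estimate = 390.6 → $390.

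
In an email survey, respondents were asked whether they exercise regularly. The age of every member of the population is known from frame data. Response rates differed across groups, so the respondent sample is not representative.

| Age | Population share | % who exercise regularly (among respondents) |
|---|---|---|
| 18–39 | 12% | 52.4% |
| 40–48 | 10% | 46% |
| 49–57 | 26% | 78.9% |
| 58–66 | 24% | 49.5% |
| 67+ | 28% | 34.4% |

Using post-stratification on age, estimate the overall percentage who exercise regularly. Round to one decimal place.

Each cell contributes population-share × respondent value:
  18–39: 0.12 × 52.4 = 6.288
  40–48: 0.1 × 46 = 4.6
  49–57: 0.26 × 78.9 = 20.514
  58–66: 0.24 × 49.5 = 11.88
  67+: 0.28 × 34.4 = 9.632
Post-stratified estimate = 52.914 → 52.9%.

52.9%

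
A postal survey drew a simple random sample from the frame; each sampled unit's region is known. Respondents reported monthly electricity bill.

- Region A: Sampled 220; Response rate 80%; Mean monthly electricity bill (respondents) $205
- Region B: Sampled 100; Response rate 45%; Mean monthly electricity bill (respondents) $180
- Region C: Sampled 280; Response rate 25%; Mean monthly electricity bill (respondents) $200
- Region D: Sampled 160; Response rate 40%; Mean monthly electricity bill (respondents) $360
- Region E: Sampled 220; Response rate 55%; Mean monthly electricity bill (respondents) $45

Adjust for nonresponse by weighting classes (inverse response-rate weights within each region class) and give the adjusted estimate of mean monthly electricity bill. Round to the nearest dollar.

With weight = n_sampled/n_responded per class, the weighted class total is n_sampled:
  Region A: 220 × 205 = 45,100
  Region B: 100 × 180 = 18,000
  Region C: 280 × 200 = 56,000
  Region D: 160 × 360 = 57,600
  Region E: 220 × 45 = 9900
Adjusted estimate = 186,600 / 980 = 190.408 → $190.

$190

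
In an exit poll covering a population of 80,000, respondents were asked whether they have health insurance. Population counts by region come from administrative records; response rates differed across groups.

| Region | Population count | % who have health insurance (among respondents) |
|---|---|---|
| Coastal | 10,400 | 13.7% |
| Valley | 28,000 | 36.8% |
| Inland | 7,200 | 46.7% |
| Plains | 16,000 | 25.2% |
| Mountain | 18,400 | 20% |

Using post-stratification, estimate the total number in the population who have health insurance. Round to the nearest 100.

Each cell contributes its population count × the respondent rate:
  Coastal: 10,400 × 13.7% = 1424.8
  Valley: 28,000 × 36.8% = 10,304
  Inland: 7,200 × 46.7% = 3362.4
  Plains: 16,000 × 25.2% = 4032
  Mountain: 18,400 × 20% = 3680
Estimated total = 22803.2 → 22,800.

22,800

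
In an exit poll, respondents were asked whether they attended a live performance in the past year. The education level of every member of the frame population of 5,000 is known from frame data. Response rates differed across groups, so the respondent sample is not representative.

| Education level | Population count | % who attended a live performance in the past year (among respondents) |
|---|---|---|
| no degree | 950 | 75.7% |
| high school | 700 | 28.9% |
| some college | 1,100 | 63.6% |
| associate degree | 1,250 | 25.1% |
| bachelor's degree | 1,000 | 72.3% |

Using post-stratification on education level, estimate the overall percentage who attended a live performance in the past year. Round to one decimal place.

Reweight to the known education level distribution:
  no degree: (950/5,000) × 75.7 = 14.383
  high school: (700/5,000) × 28.9 = 4.046
  some college: (1,100/5,000) × 63.6 = 13.992
  associate degree: (1,250/5,000) × 25.1 = 6.275
  bachelor's degree: (1,000/5,000) × 72.3 = 14.46
Post-stratified estimate = 53.156 → 53.2%.

53.2%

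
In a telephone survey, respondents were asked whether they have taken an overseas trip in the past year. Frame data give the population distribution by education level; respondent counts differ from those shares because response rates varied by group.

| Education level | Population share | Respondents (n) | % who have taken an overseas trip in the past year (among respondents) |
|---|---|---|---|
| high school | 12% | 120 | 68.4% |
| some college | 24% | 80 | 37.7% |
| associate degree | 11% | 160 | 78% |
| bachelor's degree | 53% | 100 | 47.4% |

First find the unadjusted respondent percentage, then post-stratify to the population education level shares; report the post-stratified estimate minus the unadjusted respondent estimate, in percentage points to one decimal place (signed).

-10.9 percentage points

Unadjusted (pooled respondent) estimate weights by respondent counts:
  (120/460)×68.4 + (80/460)×37.7 + (160/460)×78 + (100/460)×47.4 = 61.8348%
Post-stratifying to population shares instead:
  0.12×68.4 + 0.24×37.7 + 0.11×78 + 0.53×47.4 = 50.958%
Difference = 50.958 − 61.8348 = -10.8768 pp.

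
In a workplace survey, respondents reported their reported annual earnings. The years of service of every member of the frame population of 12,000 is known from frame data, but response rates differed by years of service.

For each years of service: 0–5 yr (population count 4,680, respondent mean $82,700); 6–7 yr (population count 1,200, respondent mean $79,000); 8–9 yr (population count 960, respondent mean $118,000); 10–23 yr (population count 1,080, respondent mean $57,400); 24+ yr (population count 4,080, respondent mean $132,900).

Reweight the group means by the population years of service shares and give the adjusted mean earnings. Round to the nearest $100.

$99,900

Reweight to the known years of service distribution:
  0–5 yr: (4,680/12,000) × 82,700 = 32,253
  6–7 yr: (1,200/12,000) × 79,000 = 7900
  8–9 yr: (960/12,000) × 118,000 = 9440
  10–23 yr: (1,080/12,000) × 57,400 = 5166
  24+ yr: (4,080/12,000) × 132,900 = 45,186
Post-stratified estimate = 99,945 → $99,900.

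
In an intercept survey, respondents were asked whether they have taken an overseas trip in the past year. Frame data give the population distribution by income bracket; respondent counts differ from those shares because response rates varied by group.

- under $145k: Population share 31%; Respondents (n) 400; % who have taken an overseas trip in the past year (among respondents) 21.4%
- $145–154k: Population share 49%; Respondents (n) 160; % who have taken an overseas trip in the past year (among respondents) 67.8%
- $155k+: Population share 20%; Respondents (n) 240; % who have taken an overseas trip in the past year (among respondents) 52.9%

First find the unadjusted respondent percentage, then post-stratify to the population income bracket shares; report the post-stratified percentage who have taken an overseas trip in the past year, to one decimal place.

Naive respondent-only estimate (weights = respondent counts):
  (400/800)×21.4 + (160/800)×67.8 + (240/800)×52.9 = 40.13%
Reweighting by population income bracket shares:
  0.31×21.4 + 0.49×67.8 + 0.2×52.9 = 50.436%

50.4%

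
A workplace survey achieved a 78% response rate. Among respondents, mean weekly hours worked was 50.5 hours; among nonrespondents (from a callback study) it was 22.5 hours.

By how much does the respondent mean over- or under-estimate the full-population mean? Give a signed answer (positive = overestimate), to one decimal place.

+6.2

Nonresponse fraction = 1 − 0.78 = 0.22.
Bias = (nonresponse fraction) × (respondent mean − nonrespondent mean)
     = 0.22 × (50.5 − 22.5) = 0.22 × 28 = 6.16.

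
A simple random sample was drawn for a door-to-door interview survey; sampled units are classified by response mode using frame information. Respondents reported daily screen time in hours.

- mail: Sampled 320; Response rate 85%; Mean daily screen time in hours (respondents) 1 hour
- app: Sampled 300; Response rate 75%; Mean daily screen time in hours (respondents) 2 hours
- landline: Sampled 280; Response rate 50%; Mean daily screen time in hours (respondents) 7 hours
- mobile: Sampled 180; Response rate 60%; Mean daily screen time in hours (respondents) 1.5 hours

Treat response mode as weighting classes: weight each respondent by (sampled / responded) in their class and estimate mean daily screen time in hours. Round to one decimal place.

2.9

Inverse-response-rate weighting restores each class to its sampled count, so class totals weight by n_sampled:
  mail: 320 × 1 = 320
  app: 300 × 2 = 600
  landline: 280 × 7 = 1960
  mobile: 180 × 1.5 = 270
Adjusted estimate = 3150 / 1,080 = 2.91667 → 2.9.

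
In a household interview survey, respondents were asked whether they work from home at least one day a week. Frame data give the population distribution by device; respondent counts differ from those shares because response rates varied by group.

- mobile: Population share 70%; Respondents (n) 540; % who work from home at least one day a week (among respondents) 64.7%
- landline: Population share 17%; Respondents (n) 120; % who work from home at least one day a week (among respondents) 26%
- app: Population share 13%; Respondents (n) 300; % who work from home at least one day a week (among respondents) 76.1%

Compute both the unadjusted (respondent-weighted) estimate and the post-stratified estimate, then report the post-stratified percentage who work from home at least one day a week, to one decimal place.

59.6%

Without adjustment, the pooled respondent share is:
  (540/960)×64.7 + (120/960)×26 + (300/960)×76.1 = 63.425%
Post-stratified estimate weights by population shares:
  0.7×64.7 + 0.17×26 + 0.13×76.1 = 59.603%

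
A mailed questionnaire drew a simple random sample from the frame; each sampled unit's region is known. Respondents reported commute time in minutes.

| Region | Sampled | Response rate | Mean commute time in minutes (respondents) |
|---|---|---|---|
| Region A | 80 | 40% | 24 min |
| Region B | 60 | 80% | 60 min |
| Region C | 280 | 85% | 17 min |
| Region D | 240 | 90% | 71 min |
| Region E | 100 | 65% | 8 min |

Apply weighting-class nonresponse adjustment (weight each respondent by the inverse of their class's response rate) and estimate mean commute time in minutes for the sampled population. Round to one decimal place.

37.0

Each respondent's weight = sampled/responded in their class; summing within a class gives n_sampled, so:
  Region A: 80 × 24 = 1920
  Region B: 60 × 60 = 3600
  Region C: 280 × 17 = 4760
  Region D: 240 × 71 = 17,040
  Region E: 100 × 8 = 800
Adjusted estimate = 28,120 / 760 = 37 → 37.0.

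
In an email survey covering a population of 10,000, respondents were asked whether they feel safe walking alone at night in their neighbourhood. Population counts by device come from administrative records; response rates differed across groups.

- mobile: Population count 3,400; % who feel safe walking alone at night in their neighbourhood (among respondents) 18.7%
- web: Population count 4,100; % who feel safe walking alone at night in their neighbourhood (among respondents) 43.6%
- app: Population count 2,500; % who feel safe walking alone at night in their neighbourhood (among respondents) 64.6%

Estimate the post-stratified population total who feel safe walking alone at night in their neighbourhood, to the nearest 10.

Each cell contributes its population count × the respondent rate:
  mobile: 3,400 × 18.7% = 635.8
  web: 4,100 × 43.6% = 1787.6
  app: 2,500 × 64.6% = 1615
Estimated total = 4038.4 → 4,040.

4,040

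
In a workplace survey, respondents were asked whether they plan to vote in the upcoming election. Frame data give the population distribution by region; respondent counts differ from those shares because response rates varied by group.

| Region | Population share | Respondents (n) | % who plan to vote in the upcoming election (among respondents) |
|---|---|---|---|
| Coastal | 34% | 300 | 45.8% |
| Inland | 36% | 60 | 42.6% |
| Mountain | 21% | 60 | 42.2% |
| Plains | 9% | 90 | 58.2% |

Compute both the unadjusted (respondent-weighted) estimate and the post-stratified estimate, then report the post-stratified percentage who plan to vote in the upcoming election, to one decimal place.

Naive respondent-only estimate (weights = respondent counts):
  (300/510)×45.8 + (60/510)×42.6 + (60/510)×42.2 + (90/510)×58.2 = 47.1882%
Post-stratified estimate weights by population shares:
  0.34×45.8 + 0.36×42.6 + 0.21×42.2 + 0.09×58.2 = 45.008%

45.0%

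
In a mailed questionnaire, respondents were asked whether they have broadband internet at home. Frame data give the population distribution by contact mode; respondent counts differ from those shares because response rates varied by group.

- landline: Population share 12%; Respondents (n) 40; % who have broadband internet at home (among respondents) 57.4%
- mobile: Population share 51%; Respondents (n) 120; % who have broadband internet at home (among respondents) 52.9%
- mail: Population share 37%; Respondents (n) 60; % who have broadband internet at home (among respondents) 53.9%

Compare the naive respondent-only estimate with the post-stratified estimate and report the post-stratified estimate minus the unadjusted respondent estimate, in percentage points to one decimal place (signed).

-0.2 percentage points

Naive respondent-only estimate (weights = respondent counts):
  (40/220)×57.4 + (120/220)×52.9 + (60/220)×53.9 = 53.9909%
Post-stratifying to population shares instead:
  0.12×57.4 + 0.51×52.9 + 0.37×53.9 = 53.81%
Difference = 53.81 − 53.9909 = -0.1809 pp.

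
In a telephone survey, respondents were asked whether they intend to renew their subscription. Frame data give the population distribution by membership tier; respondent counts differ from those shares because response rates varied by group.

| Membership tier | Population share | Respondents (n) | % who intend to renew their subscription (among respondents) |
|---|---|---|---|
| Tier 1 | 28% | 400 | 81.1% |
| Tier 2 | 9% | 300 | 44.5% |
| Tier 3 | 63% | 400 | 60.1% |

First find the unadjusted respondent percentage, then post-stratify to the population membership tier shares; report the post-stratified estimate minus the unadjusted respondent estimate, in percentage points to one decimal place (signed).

Unadjusted (pooled respondent) estimate weights by respondent counts:
  (400/1100)×81.1 + (300/1100)×44.5 + (400/1100)×60.1 = 63.4818%
Post-stratifying to population shares instead:
  0.28×81.1 + 0.09×44.5 + 0.63×60.1 = 64.576%
Difference = 64.576 − 63.4818 = 1.0942 pp.

+1.1 percentage points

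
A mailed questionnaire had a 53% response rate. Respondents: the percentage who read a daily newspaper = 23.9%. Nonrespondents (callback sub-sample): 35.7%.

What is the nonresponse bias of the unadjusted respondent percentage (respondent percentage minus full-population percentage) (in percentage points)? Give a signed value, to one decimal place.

-5.5 percentage points

Nonresponse fraction = 1 − 0.53 = 0.47.
Bias = (nonresponse fraction) × (respondent percentage − nonrespondent percentage)
     = 0.47 × (23.9 − 35.7) = 0.47 × -11.8 = -5.546.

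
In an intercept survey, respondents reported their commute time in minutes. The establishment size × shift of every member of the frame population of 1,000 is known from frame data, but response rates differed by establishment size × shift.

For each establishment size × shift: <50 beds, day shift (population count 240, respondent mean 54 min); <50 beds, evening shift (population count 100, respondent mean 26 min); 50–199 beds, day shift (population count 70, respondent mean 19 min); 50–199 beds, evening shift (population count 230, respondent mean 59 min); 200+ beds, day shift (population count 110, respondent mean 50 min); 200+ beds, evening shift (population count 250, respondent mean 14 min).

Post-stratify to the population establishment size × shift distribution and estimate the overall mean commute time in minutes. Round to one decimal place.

39.5

Weight each group's respondent value by its population share:
  <50 beds, day shift: (240/1,000) × 54 = 12.96
  <50 beds, evening shift: (100/1,000) × 26 = 2.6
  50–199 beds, day shift: (70/1,000) × 19 = 1.33
  50–199 beds, evening shift: (230/1,000) × 59 = 13.57
  200+ beds, day shift: (110/1,000) × 50 = 5.5
  200+ beds, evening shift: (250/1,000) × 14 = 3.5
Post-stratified estimate = 39.46 → 39.5.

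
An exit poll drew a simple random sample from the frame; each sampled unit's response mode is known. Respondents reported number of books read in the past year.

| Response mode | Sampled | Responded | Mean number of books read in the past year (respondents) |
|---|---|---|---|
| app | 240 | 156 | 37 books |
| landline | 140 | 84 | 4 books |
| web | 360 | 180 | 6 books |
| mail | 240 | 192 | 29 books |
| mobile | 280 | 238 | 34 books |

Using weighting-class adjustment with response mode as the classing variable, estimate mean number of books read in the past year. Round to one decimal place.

Class response rates: app 156/240 = 65%, landline 84/140 = 60%, web 180/360 = 50%, mail 192/240 = 80%, mobile 238/280 = 85%.
Inverse-response-rate weighting restores each class to its sampled count, so class totals weight by n_sampled:
  app: 240 × 37 = 8880
  landline: 140 × 4 = 560
  web: 360 × 6 = 2160
  mail: 240 × 29 = 6960
  mobile: 280 × 34 = 9520
Adjusted estimate = 28,080 / 1,260 = 22.2857 → 22.3.

22.3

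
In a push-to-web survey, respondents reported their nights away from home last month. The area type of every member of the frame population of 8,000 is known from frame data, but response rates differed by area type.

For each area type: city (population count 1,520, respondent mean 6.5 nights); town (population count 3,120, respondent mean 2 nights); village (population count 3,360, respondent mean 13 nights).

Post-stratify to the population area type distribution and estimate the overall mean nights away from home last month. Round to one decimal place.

7.5

Each cell contributes population-share × respondent value:
  city: (1,520/8,000) × 6.5 = 1.235
  town: (3,120/8,000) × 2 = 0.78
  village: (3,360/8,000) × 13 = 5.46
Post-stratified estimate = 7.475 → 7.5.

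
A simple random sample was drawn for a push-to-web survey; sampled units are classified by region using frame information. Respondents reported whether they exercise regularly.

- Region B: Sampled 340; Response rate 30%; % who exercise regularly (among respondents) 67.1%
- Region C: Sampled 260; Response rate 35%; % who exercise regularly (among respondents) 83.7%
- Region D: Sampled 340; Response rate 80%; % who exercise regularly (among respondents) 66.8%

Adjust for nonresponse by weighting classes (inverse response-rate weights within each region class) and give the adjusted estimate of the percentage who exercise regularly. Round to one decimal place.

71.6%

Each respondent's weight = sampled/responded in their class; summing within a class gives n_sampled, so:
  Region B: 340 × 67.1 = 22814
  Region C: 260 × 83.7 = 21,762
  Region D: 340 × 66.8 = 22,712
Adjusted estimate = 67,288 / 940 = 71.583 → 71.6%.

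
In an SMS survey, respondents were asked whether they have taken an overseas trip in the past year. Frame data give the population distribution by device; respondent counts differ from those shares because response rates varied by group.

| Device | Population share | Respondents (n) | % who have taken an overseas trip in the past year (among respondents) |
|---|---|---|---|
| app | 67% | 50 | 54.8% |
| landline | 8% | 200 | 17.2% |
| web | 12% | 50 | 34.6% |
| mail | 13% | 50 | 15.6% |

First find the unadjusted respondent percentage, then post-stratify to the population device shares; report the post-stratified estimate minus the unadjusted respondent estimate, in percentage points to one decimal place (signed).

Without adjustment, the pooled respondent share is:
  (50/350)×54.8 + (200/350)×17.2 + (50/350)×34.6 + (50/350)×15.6 = 24.8286%
Post-stratified estimate weights by population shares:
  0.67×54.8 + 0.08×17.2 + 0.12×34.6 + 0.13×15.6 = 44.272%
Difference = 44.272 − 24.8286 = 19.4434 pp.

+19.4 percentage points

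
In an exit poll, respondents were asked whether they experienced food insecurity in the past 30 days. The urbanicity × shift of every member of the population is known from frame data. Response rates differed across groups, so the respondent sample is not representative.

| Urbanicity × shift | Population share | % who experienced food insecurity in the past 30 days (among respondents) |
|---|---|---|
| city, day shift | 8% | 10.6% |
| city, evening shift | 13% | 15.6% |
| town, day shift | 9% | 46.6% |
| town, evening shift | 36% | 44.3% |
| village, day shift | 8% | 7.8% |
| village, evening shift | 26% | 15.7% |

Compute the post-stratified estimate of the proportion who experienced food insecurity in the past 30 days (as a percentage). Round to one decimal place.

Post-stratification weights by population share, not respondent share:
  city, day shift: 0.08 × 10.6 = 0.848
  city, evening shift: 0.13 × 15.6 = 2.028
  town, day shift: 0.09 × 46.6 = 4.194
  town, evening shift: 0.36 × 44.3 = 15.948
  village, day shift: 0.08 × 7.8 = 0.624
  village, evening shift: 0.26 × 15.7 = 4.082
Post-stratified estimate = 27.724 → 27.7%.

27.7%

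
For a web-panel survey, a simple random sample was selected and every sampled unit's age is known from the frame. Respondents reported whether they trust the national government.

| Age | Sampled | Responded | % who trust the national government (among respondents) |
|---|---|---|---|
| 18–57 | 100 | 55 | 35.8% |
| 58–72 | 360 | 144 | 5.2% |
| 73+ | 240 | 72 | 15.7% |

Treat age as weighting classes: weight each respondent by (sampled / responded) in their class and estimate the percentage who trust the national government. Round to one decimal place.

13.2%

Response rates by class: 18–57 55/100 = 55%, 58–72 144/360 = 40%, 73+ 72/240 = 30%.
Inverse-response-rate weighting restores each class to its sampled count, so class totals weight by n_sampled:
  18–57: 100 × 35.8 = 3580
  58–72: 360 × 5.2 = 1872
  73+: 240 × 15.7 = 3768
Adjusted estimate = 9220 / 700 = 13.1714 → 13.2%.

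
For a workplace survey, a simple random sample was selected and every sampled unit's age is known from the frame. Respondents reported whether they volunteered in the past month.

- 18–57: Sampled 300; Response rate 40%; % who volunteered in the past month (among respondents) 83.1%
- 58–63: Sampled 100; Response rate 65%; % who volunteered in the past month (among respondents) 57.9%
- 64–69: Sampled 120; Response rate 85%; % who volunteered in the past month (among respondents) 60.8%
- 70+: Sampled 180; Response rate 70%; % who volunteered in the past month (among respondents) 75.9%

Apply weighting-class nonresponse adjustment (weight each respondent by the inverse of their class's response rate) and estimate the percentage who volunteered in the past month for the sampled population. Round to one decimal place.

73.8%

Each respondent's weight = sampled/responded in their class; summing within a class gives n_sampled, so:
  18–57: 300 × 83.1 = 24,930
  58–63: 100 × 57.9 = 5790
  64–69: 120 × 60.8 = 7296
  70+: 180 × 75.9 = 13662
Adjusted estimate = 51,678 / 700 = 73.8257 → 73.8%.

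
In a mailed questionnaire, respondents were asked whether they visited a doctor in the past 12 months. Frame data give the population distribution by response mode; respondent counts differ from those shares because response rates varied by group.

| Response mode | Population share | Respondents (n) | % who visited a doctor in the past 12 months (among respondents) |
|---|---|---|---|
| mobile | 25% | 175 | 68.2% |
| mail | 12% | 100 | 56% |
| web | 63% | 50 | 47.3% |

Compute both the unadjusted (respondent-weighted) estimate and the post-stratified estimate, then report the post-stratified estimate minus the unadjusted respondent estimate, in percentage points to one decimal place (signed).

-7.7 percentage points

Naive respondent-only estimate (weights = respondent counts):
  (175/325)×68.2 + (100/325)×56 + (50/325)×47.3 = 61.2308%
Post-stratified estimate weights by population shares:
  0.25×68.2 + 0.12×56 + 0.63×47.3 = 53.569%
Difference = 53.569 − 61.2308 = -7.6618 pp.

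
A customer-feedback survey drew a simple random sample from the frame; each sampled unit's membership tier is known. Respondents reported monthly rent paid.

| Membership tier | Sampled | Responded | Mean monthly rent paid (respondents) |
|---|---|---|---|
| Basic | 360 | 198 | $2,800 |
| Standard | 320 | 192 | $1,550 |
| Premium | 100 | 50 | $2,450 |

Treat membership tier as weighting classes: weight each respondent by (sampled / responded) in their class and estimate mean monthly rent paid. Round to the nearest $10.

Response rates by class: Basic 198/360 = 55%, Standard 192/320 = 60%, Premium 50/100 = 50%.
With weight = n_sampled/n_responded per class, the weighted class total is n_sampled:
  Basic: 360 × 2800 = 1,008,000
  Standard: 320 × 1550 = 496,000
  Premium: 100 × 2450 = 245,000
Adjusted estimate = 1,749,000 / 780 = 2242.31 → $2,240.

$2,240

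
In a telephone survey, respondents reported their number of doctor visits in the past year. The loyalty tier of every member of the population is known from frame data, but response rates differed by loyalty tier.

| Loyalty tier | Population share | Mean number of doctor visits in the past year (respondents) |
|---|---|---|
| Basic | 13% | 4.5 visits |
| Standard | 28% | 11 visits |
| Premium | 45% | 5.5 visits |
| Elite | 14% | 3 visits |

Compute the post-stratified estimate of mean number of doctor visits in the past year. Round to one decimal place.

Weight each group's respondent value by its population share:
  Basic: 0.13 × 4.5 = 0.585
  Standard: 0.28 × 11 = 3.08
  Premium: 0.45 × 5.5 = 2.475
  Elite: 0.14 × 3 = 0.42
Post-stratified estimate = 6.56 → 6.6.

6.6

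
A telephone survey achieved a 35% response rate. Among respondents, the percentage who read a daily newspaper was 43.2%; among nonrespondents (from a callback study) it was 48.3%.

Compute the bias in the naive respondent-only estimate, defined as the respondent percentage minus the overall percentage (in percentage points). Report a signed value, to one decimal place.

Nonresponse fraction = 1 − 0.35 = 0.65.
Bias = (nonresponse fraction) × (respondent percentage − nonrespondent percentage)
     = 0.65 × (43.2 − 48.3) = 0.65 × -5.1 = -3.315.

-3.3 percentage points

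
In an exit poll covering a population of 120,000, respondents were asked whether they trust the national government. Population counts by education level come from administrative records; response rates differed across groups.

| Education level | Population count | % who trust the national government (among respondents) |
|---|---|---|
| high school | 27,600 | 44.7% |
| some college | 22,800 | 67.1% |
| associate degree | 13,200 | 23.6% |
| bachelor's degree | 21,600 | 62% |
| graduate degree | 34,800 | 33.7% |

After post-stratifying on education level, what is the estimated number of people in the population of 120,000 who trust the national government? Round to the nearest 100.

Apply each group's respondent rate to its population count:
  high school: 27,600 × 44.7% = 12337.2
  some college: 22,800 × 67.1% = 15298.8
  associate degree: 13,200 × 23.6% = 3115.2
  bachelor's degree: 21,600 × 62% = 13,392
  graduate degree: 34,800 × 33.7% = 11727.6
Estimated total = 55870.8 → 55,900.

55,900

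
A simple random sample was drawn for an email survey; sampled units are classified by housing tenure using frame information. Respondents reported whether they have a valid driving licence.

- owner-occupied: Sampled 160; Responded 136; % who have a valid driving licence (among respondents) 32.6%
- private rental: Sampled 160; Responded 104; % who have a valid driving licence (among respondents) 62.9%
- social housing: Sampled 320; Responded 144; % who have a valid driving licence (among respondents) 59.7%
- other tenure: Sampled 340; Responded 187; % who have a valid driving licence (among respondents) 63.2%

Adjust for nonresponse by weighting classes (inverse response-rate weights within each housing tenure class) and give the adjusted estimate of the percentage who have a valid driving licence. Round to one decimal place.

57.0%

Response rates by class: owner-occupied 136/160 = 85%, private rental 104/160 = 65%, social housing 144/320 = 45%, other tenure 187/340 = 55%.
Each respondent's weight = sampled/responded in their class; summing within a class gives n_sampled, so:
  owner-occupied: 160 × 32.6 = 5216
  private rental: 160 × 62.9 = 10,064
  social housing: 320 × 59.7 = 19,104
  other tenure: 340 × 63.2 = 21,488
Adjusted estimate = 55,872 / 980 = 57.0122 → 57.0%.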